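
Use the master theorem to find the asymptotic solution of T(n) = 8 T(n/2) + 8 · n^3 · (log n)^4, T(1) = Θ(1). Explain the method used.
T(n) = Θ(n^3 · (log n)^5)

Here log_2 8 = 3 and f(n) = 8 · n^3 · (log n)^4 = Θ(n^(log_2 8) · (log n)^4). This is the extended Case 2 of the master theorem (f matches the critical exponent up to log factors), giving T(n) = Θ(n^(log_2 8) · (log n)^(4+1)) = Θ(n^3 · (log n)^5).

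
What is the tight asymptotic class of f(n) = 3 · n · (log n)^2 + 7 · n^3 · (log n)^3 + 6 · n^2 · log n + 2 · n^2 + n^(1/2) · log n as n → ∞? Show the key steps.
f(n) ∈ Θ(n^3 · (log n)^3)

Compare the terms by growth order. For large n, n^a · (log n)^b dominates n^a' · (log n)^b' iff a > a', or (a = a' and b > b'). Ranking the 5 terms shows the dominant one is 7 · n^3 · (log n)^3. Hence f(n) ∈ Θ(n^3 · (log n)^3).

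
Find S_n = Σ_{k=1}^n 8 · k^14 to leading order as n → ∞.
S_n ~ 8 · n^15 / 15

By integral comparison (Euler-Maclaurin), Σ_{k=1}^n 8 · k^14 = 8 · ∫_0^n x^14 dx + O(n^14) = 8 · n^15/15 + O(n^14). (Equivalently, Faulhaber's formula gives the same leading term.)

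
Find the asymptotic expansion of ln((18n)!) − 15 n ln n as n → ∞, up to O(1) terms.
ln((18n)!) − 15 n ln n = 3 n ln n + 18(ln 18 − 1) n + (1/2) ln(2π·18n) + O(1/n)

Stirling: ln((18n)!) = 18n ln(18n) − 18n + (1/2) ln(2π·18n) + O(1/n).
Expand 18n ln(18n) = 18n (ln n + ln 18) = 18n ln n + 18n ln 18.
Subtract 15n ln n: leading term is (18 − 15) n ln n = 3 n ln n. The next term is 18n ln 18 − 18n = 18(ln 18 − 1) n. Then the (1/2) ln(2π·18n) correction.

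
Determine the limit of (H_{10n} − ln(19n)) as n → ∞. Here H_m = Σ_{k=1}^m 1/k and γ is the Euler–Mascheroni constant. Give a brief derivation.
lim = ln(10/19) + γ

By Euler-Maclaurin, H_m = ln m + γ + O(1/m). So
  H_{10n} − ln(19n) = ln(10n) + γ − ln(19n) + O(1/n)
                       = ln(10/19) + γ + O(1/n).
Hence the limit is ln(10/19) + γ.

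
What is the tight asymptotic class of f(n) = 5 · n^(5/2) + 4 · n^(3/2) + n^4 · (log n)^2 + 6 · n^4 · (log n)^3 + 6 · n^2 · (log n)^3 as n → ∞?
f(n) ∈ Θ(n^4 · (log n)^3)

Compare the terms by growth order. For large n, n^a · (log n)^b dominates n^a' · (log n)^b' iff a > a', or (a = a' and b > b'). Ranking the 5 terms shows the dominant one is 6 · n^4 · (log n)^3. Hence f(n) ∈ Θ(n^4 · (log n)^3).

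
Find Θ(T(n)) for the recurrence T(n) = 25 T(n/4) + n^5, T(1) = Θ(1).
T(n) = Θ(n^5)

log_4 25 ≈ 2.322. f(n) = n^5 dominates n^(log_4 25) since 5 > 2.322, and the regularity condition a·f(n/b) = 25·(n/4)^5 = (25/1024)·n^5 ≤ c·f(n) holds with c = 25/1024 ≈ 0.0244 < 1. So this is Case 3: T(n) = Θ(f(n)) = Θ(n^5).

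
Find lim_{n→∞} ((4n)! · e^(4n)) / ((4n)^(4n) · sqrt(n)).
lim = sqrt(2π·4)

Stirling: (4n)! ~ sqrt(2π·4n) · (4n/e)^(4n). Hence
  (4n)! · e^(4n) / (4n)^(4n) ~ sqrt(2π·4n).
Dividing by sqrt(n): sqrt(2π·4n) / sqrt(n) = sqrt(2π·4) · n^((1−1)/2), so the limit is sqrt(2π·4).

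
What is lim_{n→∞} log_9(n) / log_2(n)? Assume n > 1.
lim = ln(2) / ln(9) = log_9(2)

Change of base: log_9(n) = ln n / ln 9 and log_2(n) = ln n / ln 2. The ratio is (ln n / ln 9) · (ln 2 / ln n) = ln 2 / ln 9, a constant independent of n. So the limit is ln 2 / ln 9 = log_9(2).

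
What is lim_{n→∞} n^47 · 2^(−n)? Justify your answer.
lim = 0

Exponentials with base > 1 dominate every fixed polynomial: for any fixed c, n^c / 2^n → 0 as n → ∞ (e.g. by the ratio test, or by writing 2^n = e^(n ln 2) and noting e^(n ln 2) / n^c → ∞). Hence n^47 · 2^(−n) = n^47 / 2^n → 0.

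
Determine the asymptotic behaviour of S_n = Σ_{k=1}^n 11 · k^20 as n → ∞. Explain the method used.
S_n ~ 11 · n^21 / 21

By integral comparison (Euler-Maclaurin), Σ_{k=1}^n 11 · k^20 = 11 · ∫_0^n x^20 dx + O(n^20) = 11 · n^21/21 + O(n^20). (Equivalently, Faulhaber's formula gives the same leading term.)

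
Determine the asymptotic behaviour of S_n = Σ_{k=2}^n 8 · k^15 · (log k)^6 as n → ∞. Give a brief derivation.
S_n ~ n^16 · (log n)^6 / 2

By integral comparison, S_n = ∫_1^n 8 · x^15 · (log x)^6 dx + O(n^15 · (log n)^6). For the integral, the leading term of ∫_1^n x^15 (log x)^6 dx is n^16/16 · (log n)^6 (by repeated integration by parts; each step lowers the log-exponent and produces a relatively O(1/log n) correction). Hence S_n ~ n^16 · (log n)^6 / 2.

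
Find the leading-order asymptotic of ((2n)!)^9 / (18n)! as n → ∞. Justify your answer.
((2n)!)^9/(18n)! ~ ((2π·2n)^(8/2) / 3) · 9^(−9·2n)  →  0

Write N = 2n. Stirling: N! ~ sqrt(2π N)(N/e)^N and (9N)! ~ sqrt(2π·9N)·(9N/e)^(9N).
  (N!)^9/(9N)! ~ (2π N)^(9/2) (N/e)^(9N) / [sqrt(2π·9N) (9N/e)^(9N)]
     = (2π N)^(9/2) / sqrt(2π·9N) · (N/(9N))^(9N)
     = (2π N)^((9−1)/2) / 3 · 9^(−9N).
Since 9^9 > 1, the factor 9^(−9N) decays exponentially, so the ratio → 0. Substituting N = 2n gives the stated form.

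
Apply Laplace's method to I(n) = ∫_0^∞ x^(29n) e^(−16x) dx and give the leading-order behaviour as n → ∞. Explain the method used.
I(n) ~ (sqrt(2π·29n) / 16) · (29n/(16e))^(29n)

Write the integrand as exp(29n ln x − 16x) and set f(x) = 29n ln x − 16x. Then f'(x) = 29n/x − 16 = 0 at x* = 29n/16, and f''(x*) = −29n/x*^2 = −16^2/(29n). Laplace's method (interior maximum) gives
  I(n) ~ e^(f(x*)) · sqrt(2π / |f''(x*)|)
        = exp(29n ln(29n/16) − 29n) · sqrt(2π · 29n / 16^2)
        = (29n/16)^(29n) e^(−29n) · sqrt(2π·29n) / 16
        = (sqrt(2π·29n) / 16) · (29n/(16e))^(29n).
This matches Γ(29n+1)/16^(29n+1) with Stirling applied to Γ.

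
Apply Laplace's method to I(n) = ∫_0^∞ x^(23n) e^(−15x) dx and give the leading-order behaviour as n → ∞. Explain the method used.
I(n) ~ (sqrt(2π·23n) / 15) · (23n/(15e))^(23n)

Write the integrand as exp(23n ln x − 15x) and set f(x) = 23n ln x − 15x. Then f'(x) = 23n/x − 15 = 0 at x* = 23n/15, and f''(x*) = −23n/x*^2 = −15^2/(23n). Laplace's method (interior maximum) gives
  I(n) ~ e^(f(x*)) · sqrt(2π / |f''(x*)|)
        = exp(23n ln(23n/15) − 23n) · sqrt(2π · 23n / 15^2)
        = (23n/15)^(23n) e^(−23n) · sqrt(2π·23n) / 15
        = (sqrt(2π·23n) / 15) · (23n/(15e))^(23n).
This matches Γ(23n+1)/15^(23n+1) with Stirling applied to Γ.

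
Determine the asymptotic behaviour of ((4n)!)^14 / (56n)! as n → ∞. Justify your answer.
((4n)!)^14/(56n)! ~ ((2π·4n)^(13/2) / sqrt(14)) · 14^(−14·4n)  →  0

Write N = 4n. Stirling: N! ~ sqrt(2π N)(N/e)^N and (14N)! ~ sqrt(2π·14N)·(14N/e)^(14N).
  (N!)^14/(14N)! ~ (2π N)^(14/2) (N/e)^(14N) / [sqrt(2π·14N) (14N/e)^(14N)]
     = (2π N)^(14/2) / sqrt(2π·14N) · (N/(14N))^(14N)
     = (2π N)^((14−1)/2) / sqrt(14) · 14^(−14N).
Since 14^14 > 1, the factor 14^(−14N) decays exponentially, so the ratio → 0. Substituting N = 4n gives the stated form.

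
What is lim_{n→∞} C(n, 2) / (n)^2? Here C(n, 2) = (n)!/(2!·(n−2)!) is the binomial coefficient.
lim = 1/2! = 1/2

With N = n → ∞: C(N, 2) / N^2 = [N(N−1)…(N−1)] / (2! · N^2) = (1/2!) · 1 · (1 − 1/n). Each factor → 1 as N → ∞, so the limit is 1/2! = 1/2.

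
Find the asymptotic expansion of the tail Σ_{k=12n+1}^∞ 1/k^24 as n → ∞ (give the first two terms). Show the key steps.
Σ_{k>12n} 1/k^24 = 1/(23 · (12n)^23) − 1/(2 · (12n)^24) + O(1/(12n)^25)

Compare to the integral: ∫_{12n}^∞ x^(−24) dx = [−x^(−23)/23]_{12n}^∞ = 1/((24−1)·(12n)^23). The Euler-Maclaurin correction adds −f(12n)/2 = −1/(2·(12n)^24). Euler-Maclaurin then gives
  Σ_{k>12n} 1/k^24 = ∫_{12n}^∞ dx/x^24 − 1/(2·(12n)^24) + O(1/(12n)^25).
(Equivalently this is ζ(24) − Σ_{k≤12n} 1/k^24.)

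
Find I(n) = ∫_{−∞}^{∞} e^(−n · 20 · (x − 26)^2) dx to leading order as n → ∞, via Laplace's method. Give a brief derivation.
I(n) = sqrt(π/(20n))

Here φ(x) = 20 · (x − 26)^2 has its unique minimum at x* = 26 with φ(x*) = 0 and φ''(x*) = 40. Laplace's method gives
  I(n) ~ e^(−n φ(x*)) · sqrt(2π / (n · φ''(x*))) = sqrt(2π / (40n)) = sqrt(π/(20n)).
This is exact: substituting u = (x − 26)·sqrt(20n) gives I(n) = (1/sqrt(20n)) ∫_{−∞}^{∞} e^(−u^2) du = sqrt(π/(20n)).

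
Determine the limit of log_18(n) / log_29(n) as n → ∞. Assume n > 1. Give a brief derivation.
lim = ln(29) / ln(18) = log_18(29)

Change of base: log_18(n) = ln n / ln 18 and log_29(n) = ln n / ln 29. The ratio is (ln n / ln 18) · (ln 29 / ln n) = ln 29 / ln 18, a constant independent of n. So the limit is ln 29 / ln 18 = log_18(29).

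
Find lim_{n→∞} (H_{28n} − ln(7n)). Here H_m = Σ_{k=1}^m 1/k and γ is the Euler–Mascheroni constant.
lim = ln 4 + γ

By Euler-Maclaurin, H_m = ln m + γ + O(1/m). So
  H_{28n} − ln(7n) = ln(28n) + γ − ln(7n) + O(1/n)
                       = ln(28/7) + γ + O(1/n).
Hence the limit is ln(28/7) + γ (= ln 4).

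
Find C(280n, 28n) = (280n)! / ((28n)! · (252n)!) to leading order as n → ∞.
C(280n, 28n) ~ (10000000000/387420489)^(28n) · sqrt(5/(9π·28n))

Write N = 28n. Apply Stirling to each factorial:
  (10N)! ~ sqrt(2π·10N) · (10N/e)^(10N),
  N! ~ sqrt(2π N) · (N/e)^N,
  (9N)! ~ sqrt(2π·9N) · (9N/e)^(9N).
The exponential factors combine to (10N)^(10N) / (N^N · (9N)^(9N)) = 10^(10N)/9^(9N) = (10^10/9^9)^N = (10000000000/387420489)^N.
The square-root prefactors combine to sqrt(2π·10N) / (sqrt(2π N)·sqrt(2π·9N)) = sqrt(10 / (2π·9·N)) = sqrt(5/(9π·28n)).
Substituting N = 28n: C(280n, 28n) ~ (10000000000/387420489)^(28n) · sqrt(5/(9π·28n)).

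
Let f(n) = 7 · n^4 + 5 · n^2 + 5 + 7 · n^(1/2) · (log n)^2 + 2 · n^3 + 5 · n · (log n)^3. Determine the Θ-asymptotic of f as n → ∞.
f(n) ∈ Θ(n^4)

Compare the terms by growth order. For large n, n^a · (log n)^b dominates n^a' · (log n)^b' iff a > a', or (a = a' and b > b'). Ranking the 6 terms shows the dominant one is 7 · n^4. Hence f(n) ∈ Θ(n^4).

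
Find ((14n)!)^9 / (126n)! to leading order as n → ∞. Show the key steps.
((14n)!)^9/(126n)! ~ ((2π·14n)^(8/2) / 3) · 9^(−9·14n)  →  0

Write N = 14n. Stirling: N! ~ sqrt(2π N)(N/e)^N and (9N)! ~ sqrt(2π·9N)·(9N/e)^(9N).
  (N!)^9/(9N)! ~ (2π N)^(9/2) (N/e)^(9N) / [sqrt(2π·9N) (9N/e)^(9N)]
     = (2π N)^(9/2) / sqrt(2π·9N) · (N/(9N))^(9N)
     = (2π N)^((9−1)/2) / 3 · 9^(−9N).
Since 9^9 > 1, the factor 9^(−9N) decays exponentially, so the ratio → 0. Substituting N = 14n gives the stated form.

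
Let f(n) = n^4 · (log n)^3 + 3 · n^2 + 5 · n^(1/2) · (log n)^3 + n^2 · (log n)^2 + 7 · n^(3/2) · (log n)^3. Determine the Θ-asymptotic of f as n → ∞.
f(n) ∈ Θ(n^4 · (log n)^3)

Compare the terms by growth order. For large n, n^a · (log n)^b dominates n^a' · (log n)^b' iff a > a', or (a = a' and b > b'). Ranking the 5 terms shows the dominant one is n^4 · (log n)^3. Hence f(n) ∈ Θ(n^4 · (log n)^3).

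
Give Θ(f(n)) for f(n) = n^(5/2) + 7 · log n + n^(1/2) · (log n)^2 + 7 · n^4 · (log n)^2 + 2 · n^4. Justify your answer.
f(n) ∈ Θ(n^4 · (log n)^2)

Compare the terms by growth order. For large n, n^a · (log n)^b dominates n^a' · (log n)^b' iff a > a', or (a = a' and b > b'). Ranking the 5 terms shows the dominant one is 7 · n^4 · (log n)^2. Hence f(n) ∈ Θ(n^4 · (log n)^2).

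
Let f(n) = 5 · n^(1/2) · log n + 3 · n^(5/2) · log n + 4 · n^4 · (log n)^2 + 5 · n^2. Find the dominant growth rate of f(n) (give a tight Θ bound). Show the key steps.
f(n) ∈ Θ(n^4 · (log n)^2)

Compare the terms by growth order. For large n, n^a · (log n)^b dominates n^a' · (log n)^b' iff a > a', or (a = a' and b > b'). Ranking the 4 terms shows the dominant one is 4 · n^4 · (log n)^2. Hence f(n) ∈ Θ(n^4 · (log n)^2).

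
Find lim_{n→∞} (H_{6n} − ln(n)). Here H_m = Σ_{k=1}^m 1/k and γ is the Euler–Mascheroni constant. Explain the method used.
lim = ln 6 + γ

By Euler-Maclaurin, H_m = ln m + γ + O(1/m). So
  H_{6n} − ln(n) = ln(6n) + γ − ln(n) + O(1/n)
                       = ln(6/1) + γ + O(1/n).
Hence the limit is ln(6/1) + γ.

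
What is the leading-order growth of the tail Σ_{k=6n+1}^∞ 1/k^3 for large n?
Σ_{k>6n} 1/k^3 ~ 1/(2 · (6n)^2)

Compare to the integral: ∫_{6n}^∞ x^(−3) dx = [−x^(−2)/2]_{6n}^∞ = 1/((3−1)·(6n)^2). Euler-Maclaurin then gives
  Σ_{k>6n} 1/k^3 = ∫_{6n}^∞ dx/x^3 − 1/(2·(6n)^3) + O(1/(6n)^4).
(Equivalently this is ζ(3) − Σ_{k≤6n} 1/k^3.)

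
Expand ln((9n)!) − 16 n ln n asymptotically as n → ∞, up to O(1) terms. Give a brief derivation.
ln((9n)!) − 16 n ln n = −7 n ln n + 9(ln 9 − 1) n + (1/2) ln(2π·9n) + O(1/n)

Stirling: ln((9n)!) = 9n ln(9n) − 9n + (1/2) ln(2π·9n) + O(1/n).
Expand 9n ln(9n) = 9n (ln n + ln 9) = 9n ln n + 9n ln 9.
Subtract 16n ln n: leading term is (9 − 16) n ln n = −7 n ln n. The next term is 9n ln 9 − 9n = 9(ln 9 − 1) n. Then the (1/2) ln(2π·9n) correction.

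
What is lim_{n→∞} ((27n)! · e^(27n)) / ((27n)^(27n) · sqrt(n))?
lim = sqrt(2π·27)

Stirling: (27n)! ~ sqrt(2π·27n) · (27n/e)^(27n). Hence
  (27n)! · e^(27n) / (27n)^(27n) ~ sqrt(2π·27n).
Dividing by sqrt(n): sqrt(2π·27n) / sqrt(n) = sqrt(2π·27) · n^((1−1)/2), so the limit is sqrt(2π·27).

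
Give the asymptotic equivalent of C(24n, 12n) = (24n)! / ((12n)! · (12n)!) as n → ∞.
C(24n, 12n) ~ (4)^(12n) · sqrt(1/(π·12n))

Write N = 12n. Apply Stirling to each factorial:
  (2N)! ~ sqrt(2π·2N) · (2N/e)^(2N),
  N! ~ sqrt(2π N) · (N/e)^N,
  (1N)! ~ sqrt(2π·1N) · (1N/e)^(1N).
The exponential factors combine to (2N)^(2N) / (N^N · (1N)^(1N)) = 2^(2N)/1^(1N) = (2^2/1^1)^N = (4)^N.
The square-root prefactors combine to sqrt(2π·2N) / (sqrt(2π N)·sqrt(2π·1N)) = sqrt(2 / (2π·1·N)) = sqrt(1/(π·12n)).
Substituting N = 12n: C(24n, 12n) ~ (4)^(12n) · sqrt(1/(π·12n)).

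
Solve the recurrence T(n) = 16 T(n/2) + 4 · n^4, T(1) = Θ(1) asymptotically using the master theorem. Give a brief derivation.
T(n) = Θ(n^4 log n)

log_2 16 = 4, and f(n) = 4 · n^4 = Θ(n^(log_2 16)). This is Case 2 of the master theorem: T(n) = Θ(f(n) · log n) = Θ(n^4 log n).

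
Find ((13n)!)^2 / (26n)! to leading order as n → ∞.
((13n)!)^2/(26n)! ~ ((2π·13n)^(1/2) / sqrt(2)) · 2^(−2·13n)  →  0

Write N = 13n. Stirling: N! ~ sqrt(2π N)(N/e)^N and (2N)! ~ sqrt(2π·2N)·(2N/e)^(2N).
  (N!)^2/(2N)! ~ (2π N)^(2/2) (N/e)^(2N) / [sqrt(2π·2N) (2N/e)^(2N)]
     = (2π N)^(2/2) / sqrt(2π·2N) · (N/(2N))^(2N)
     = (2π N)^((2−1)/2) / sqrt(2) · 2^(−2N).
Since 2^2 > 1, the factor 2^(−2N) decays exponentially, so the ratio → 0. Substituting N = 13n gives the stated form.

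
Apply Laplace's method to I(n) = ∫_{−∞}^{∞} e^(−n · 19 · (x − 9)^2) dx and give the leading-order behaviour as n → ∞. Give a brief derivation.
I(n) = sqrt(π/(19n))

Here φ(x) = 19 · (x − 9)^2 has its unique minimum at x* = 9 with φ(x*) = 0 and φ''(x*) = 38. Laplace's method gives
  I(n) ~ e^(−n φ(x*)) · sqrt(2π / (n · φ''(x*))) = sqrt(2π / (38n)) = sqrt(π/(19n)).
This is exact: substituting u = (x − 9)·sqrt(19n) gives I(n) = (1/sqrt(19n)) ∫_{−∞}^{∞} e^(−u^2) du = sqrt(π/(19n)).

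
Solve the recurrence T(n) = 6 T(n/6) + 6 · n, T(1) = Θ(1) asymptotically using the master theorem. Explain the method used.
T(n) = Θ(n log n)

log_6 6 = 1, and f(n) = 6 · n = Θ(n^(log_6 6)). This is Case 2 of the master theorem: T(n) = Θ(f(n) · log n) = Θ(n log n).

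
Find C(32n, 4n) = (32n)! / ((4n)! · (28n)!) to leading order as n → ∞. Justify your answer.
C(32n, 4n) ~ (16777216/823543)^(4n) · sqrt(4/(7π·4n))

Write N = 4n. Apply Stirling to each factorial:
  (8N)! ~ sqrt(2π·8N) · (8N/e)^(8N),
  N! ~ sqrt(2π N) · (N/e)^N,
  (7N)! ~ sqrt(2π·7N) · (7N/e)^(7N).
The exponential factors combine to (8N)^(8N) / (N^N · (7N)^(7N)) = 8^(8N)/7^(7N) = (8^8/7^7)^N = (16777216/823543)^N.
The square-root prefactors combine to sqrt(2π·8N) / (sqrt(2π N)·sqrt(2π·7N)) = sqrt(8 / (2π·7·N)) = sqrt(4/(7π·4n)).
Substituting N = 4n: C(32n, 4n) ~ (16777216/823543)^(4n) · sqrt(4/(7π·4n)).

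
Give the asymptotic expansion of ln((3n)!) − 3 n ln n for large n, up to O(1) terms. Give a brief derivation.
ln((3n)!) − 3 n ln n = 3(ln 3 − 1) n + (1/2) ln(2π·3n) + O(1/n)

Stirling: ln((3n)!) = 3n ln(3n) − 3n + (1/2) ln(2π·3n) + O(1/n).
Since 3n ln(3n) = 3n ln n + 3n ln 3, subtracting 3n ln n cancels the n ln n term exactly. What remains is 3(ln 3 − 1) n + (1/2) ln(2π·3n) + O(1/n).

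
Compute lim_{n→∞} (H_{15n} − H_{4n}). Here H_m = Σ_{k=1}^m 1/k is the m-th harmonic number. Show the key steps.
lim = ln(15/4)

Euler-Maclaurin gives H_m = ln m + γ + 1/(2m) + O(1/m^2). The γ and O(1/m) terms cancel in the difference:
  H_{15n} − H_{4n} = ln(15n) − ln(4n) + O(1/n) = ln(15/4) + O(1/n).
Hence the limit is ln(15/4).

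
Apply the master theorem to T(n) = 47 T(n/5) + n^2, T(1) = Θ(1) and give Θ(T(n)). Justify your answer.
T(n) = Θ(n^(log_5 47))

Master theorem: compare f(n) = n^2 to n^(log_5 47) where log_5 47 ≈ 2.392. Since 2 < log_5 47, we have f(n) = O(n^(log_5 47 − ε)) for some ε > 0 — Case 1. Hence T(n) = Θ(n^(log_5 47)).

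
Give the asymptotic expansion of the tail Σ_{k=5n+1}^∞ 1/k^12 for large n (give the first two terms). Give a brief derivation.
Σ_{k>5n} 1/k^12 = 1/(11 · (5n)^11) − 1/(2 · (5n)^12) + O(1/(5n)^13)

Compare to the integral: ∫_{5n}^∞ x^(−12) dx = [−x^(−11)/11]_{5n}^∞ = 1/((12−1)·(5n)^11). The Euler-Maclaurin correction adds −f(5n)/2 = −1/(2·(5n)^12). Euler-Maclaurin then gives
  Σ_{k>5n} 1/k^12 = ∫_{5n}^∞ dx/x^12 − 1/(2·(5n)^12) + O(1/(5n)^13).
(Equivalently this is ζ(12) − Σ_{k≤5n} 1/k^12.)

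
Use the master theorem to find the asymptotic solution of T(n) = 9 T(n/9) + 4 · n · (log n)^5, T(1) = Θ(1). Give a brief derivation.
T(n) = Θ(n · (log n)^6)

Here log_9 9 = 1 and f(n) = 4 · n · (log n)^5 = Θ(n^(log_9 9) · (log n)^5). This is the extended Case 2 of the master theorem (f matches the critical exponent up to log factors), giving T(n) = Θ(n^(log_9 9) · (log n)^(5+1)) = Θ(n · (log n)^6).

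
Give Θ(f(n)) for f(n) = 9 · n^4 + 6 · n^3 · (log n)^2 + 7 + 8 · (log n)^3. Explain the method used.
f(n) ∈ Θ(n^4)

Compare the terms by growth order. For large n, n^a · (log n)^b dominates n^a' · (log n)^b' iff a > a', or (a = a' and b > b'). Ranking the 4 terms shows the dominant one is 9 · n^4. Hence f(n) ∈ Θ(n^4).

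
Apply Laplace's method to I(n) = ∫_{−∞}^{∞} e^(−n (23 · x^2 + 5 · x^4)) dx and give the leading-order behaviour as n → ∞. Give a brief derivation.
I(n) ~ sqrt(π/(23n))

φ(x) = 23 · x^2 + 5 · x^4 has its unique global minimum at x* = 0 (since φ'(x) = 46x + 20x^3 = 0 only at x = 0 for real x with both coefficients positive, and φ → ∞ as |x| → ∞). At x* = 0, φ(0) = 0 and φ''(0) = 46. Laplace's method then gives
  I(n) ~ sqrt(2π / (n · φ''(0))) · e^(−n φ(0)) = sqrt(2π / (46n)) = sqrt(π/(23n)).
The 5 · x^4 term contributes only at subleading order (an O(1/n) relative correction).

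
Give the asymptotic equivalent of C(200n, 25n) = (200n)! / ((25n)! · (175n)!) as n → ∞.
C(200n, 25n) ~ (16777216/823543)^(25n) · sqrt(4/(7π·25n))

Write N = 25n. Apply Stirling to each factorial:
  (8N)! ~ sqrt(2π·8N) · (8N/e)^(8N),
  N! ~ sqrt(2π N) · (N/e)^N,
  (7N)! ~ sqrt(2π·7N) · (7N/e)^(7N).
The exponential factors combine to (8N)^(8N) / (N^N · (7N)^(7N)) = 8^(8N)/7^(7N) = (8^8/7^7)^N = (16777216/823543)^N.
The square-root prefactors combine to sqrt(2π·8N) / (sqrt(2π N)·sqrt(2π·7N)) = sqrt(8 / (2π·7·N)) = sqrt(4/(7π·25n)).
Substituting N = 25n: C(200n, 25n) ~ (16777216/823543)^(25n) · sqrt(4/(7π·25n)).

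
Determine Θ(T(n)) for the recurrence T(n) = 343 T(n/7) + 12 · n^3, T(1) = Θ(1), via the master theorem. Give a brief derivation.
T(n) = Θ(n^3 log n)

log_7 343 = 3, and f(n) = 12 · n^3 = Θ(n^(log_7 343)). This is Case 2 of the master theorem: T(n) = Θ(f(n) · log n) = Θ(n^3 log n).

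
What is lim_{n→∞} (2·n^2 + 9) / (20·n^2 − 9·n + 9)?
lim = 2/20 = 1/10

For large n the leading n^2 terms dominate both numerator and denominator. Dividing top and bottom by n^2, every other term tends to 0, leaving 2/20 = 1/10.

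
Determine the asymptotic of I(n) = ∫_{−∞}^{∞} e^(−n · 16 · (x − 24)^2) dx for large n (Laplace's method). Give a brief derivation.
I(n) = sqrt(π/(16n))

Here φ(x) = 16 · (x − 24)^2 has its unique minimum at x* = 24 with φ(x*) = 0 and φ''(x*) = 32. Laplace's method gives
  I(n) ~ e^(−n φ(x*)) · sqrt(2π / (n · φ''(x*))) = sqrt(2π / (32n)) = sqrt(π/(16n)).
This is exact: substituting u = (x − 24)·sqrt(16n) gives I(n) = (1/sqrt(16n)) ∫_{−∞}^{∞} e^(−u^2) du = sqrt(π/(16n)).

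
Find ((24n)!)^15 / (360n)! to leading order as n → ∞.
((24n)!)^15/(360n)! ~ ((2π·24n)^(14/2) / sqrt(15)) · 15^(−15·24n)  →  0

Write N = 24n. Stirling: N! ~ sqrt(2π N)(N/e)^N and (15N)! ~ sqrt(2π·15N)·(15N/e)^(15N).
  (N!)^15/(15N)! ~ (2π N)^(15/2) (N/e)^(15N) / [sqrt(2π·15N) (15N/e)^(15N)]
     = (2π N)^(15/2) / sqrt(2π·15N) · (N/(15N))^(15N)
     = (2π N)^((15−1)/2) / sqrt(15) · 15^(−15N).
Since 15^15 > 1, the factor 15^(−15N) decays exponentially, so the ratio → 0. Substituting N = 24n gives the stated form.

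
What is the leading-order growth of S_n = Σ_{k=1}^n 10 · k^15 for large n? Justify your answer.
S_n ~ 5 · n^16 / 8

By integral comparison (Euler-Maclaurin), Σ_{k=1}^n 10 · k^15 = 10 · ∫_0^n x^15 dx + O(n^15) = 10 · n^16/16 = 5 · n^16 / 8 + O(n^15). (Equivalently, Faulhaber's formula gives the same leading term.)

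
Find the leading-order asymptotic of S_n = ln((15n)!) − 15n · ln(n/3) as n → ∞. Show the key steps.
S_n ~ 15n · (ln 45 − 1) + O(ln n)

Stirling: ln((15n)!) = 15n ln(15n) − 15n + O(ln n).
  S_n = 15n ln(15n) − 15n − 15n ln(n/3) + O(ln n)
      = 15n ln(15n) − 15n ln n + 15n ln 3 − 15n + O(ln n)
      = 15n ln 15 + 15n ln 3 − 15n + O(ln n)
      = 15n (ln 45 − 1) + O(ln n).
Numerically ln(45) − 1 ≈ 2.8067.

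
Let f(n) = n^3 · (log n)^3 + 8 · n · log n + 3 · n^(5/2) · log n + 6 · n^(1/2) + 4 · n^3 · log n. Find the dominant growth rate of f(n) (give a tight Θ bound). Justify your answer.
f(n) ∈ Θ(n^3 · (log n)^3)

Compare the terms by growth order. For large n, n^a · (log n)^b dominates n^a' · (log n)^b' iff a > a', or (a = a' and b > b'). Ranking the 5 terms shows the dominant one is n^3 · (log n)^3. Hence f(n) ∈ Θ(n^3 · (log n)^3).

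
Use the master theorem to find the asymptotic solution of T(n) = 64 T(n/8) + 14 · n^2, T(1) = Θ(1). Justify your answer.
T(n) = Θ(n^2 log n)

log_8 64 = 2, and f(n) = 14 · n^2 = Θ(n^(log_8 64)). This is Case 2 of the master theorem: T(n) = Θ(f(n) · log n) = Θ(n^2 log n).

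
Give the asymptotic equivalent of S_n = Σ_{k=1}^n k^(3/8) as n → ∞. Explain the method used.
S_n ~ (8/11) · n^(11/8)

Integral comparison: Σ_{k=1}^n k^(3/8) = ∫_0^n x^(3/8) dx + O(n^(3/8)). The integral is n^(1 + 3/8) / (1 + 3/8) = n^((3+8)/8) / ((3+8)/8) = (8/11) · n^(11/8).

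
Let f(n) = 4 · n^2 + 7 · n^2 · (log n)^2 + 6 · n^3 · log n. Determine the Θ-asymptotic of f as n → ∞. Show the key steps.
f(n) ∈ Θ(n^3 · log n)

Compare the terms by growth order. For large n, n^a · (log n)^b dominates n^a' · (log n)^b' iff a > a', or (a = a' and b > b'). Ranking the 3 terms shows the dominant one is 6 · n^3 · log n. Hence f(n) ∈ Θ(n^3 · log n).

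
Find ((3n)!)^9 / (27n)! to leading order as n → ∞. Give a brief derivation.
((3n)!)^9/(27n)! ~ ((2π·3n)^(8/2) / 3) · 9^(−9·3n)  →  0

Write N = 3n. Stirling: N! ~ sqrt(2π N)(N/e)^N and (9N)! ~ sqrt(2π·9N)·(9N/e)^(9N).
  (N!)^9/(9N)! ~ (2π N)^(9/2) (N/e)^(9N) / [sqrt(2π·9N) (9N/e)^(9N)]
     = (2π N)^(9/2) / sqrt(2π·9N) · (N/(9N))^(9N)
     = (2π N)^((9−1)/2) / 3 · 9^(−9N).
Since 9^9 > 1, the factor 9^(−9N) decays exponentially, so the ratio → 0. Substituting N = 3n gives the stated form.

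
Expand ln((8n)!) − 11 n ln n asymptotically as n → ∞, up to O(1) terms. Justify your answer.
ln((8n)!) − 11 n ln n = −3 n ln n + 8(ln 8 − 1) n + (1/2) ln(2π·8n) + O(1/n)

Stirling: ln((8n)!) = 8n ln(8n) − 8n + (1/2) ln(2π·8n) + O(1/n).
Expand 8n ln(8n) = 8n (ln n + ln 8) = 8n ln n + 8n ln 8.
Subtract 11n ln n: leading term is (8 − 11) n ln n = −3 n ln n. The next term is 8n ln 8 − 8n = 8(ln 8 − 1) n. Then the (1/2) ln(2π·8n) correction.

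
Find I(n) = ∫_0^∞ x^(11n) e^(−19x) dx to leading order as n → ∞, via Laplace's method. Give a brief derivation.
I(n) ~ (sqrt(2π·11n) / 19) · (11n/(19e))^(11n)

Write the integrand as exp(11n ln x − 19x) and set f(x) = 11n ln x − 19x. Then f'(x) = 11n/x − 19 = 0 at x* = 11n/19, and f''(x*) = −11n/x*^2 = −19^2/(11n). Laplace's method (interior maximum) gives
  I(n) ~ e^(f(x*)) · sqrt(2π / |f''(x*)|)
        = exp(11n ln(11n/19) − 11n) · sqrt(2π · 11n / 19^2)
        = (11n/19)^(11n) e^(−11n) · sqrt(2π·11n) / 19
        = (sqrt(2π·11n) / 19) · (11n/(19e))^(11n).
This matches Γ(11n+1)/19^(11n+1) with Stirling applied to Γ.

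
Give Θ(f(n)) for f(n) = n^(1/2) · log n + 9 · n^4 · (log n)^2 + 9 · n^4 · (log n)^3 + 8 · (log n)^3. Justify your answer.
f(n) ∈ Θ(n^4 · (log n)^3)

Compare the terms by growth order. For large n, n^a · (log n)^b dominates n^a' · (log n)^b' iff a > a', or (a = a' and b > b'). Ranking the 4 terms shows the dominant one is 9 · n^4 · (log n)^3. Hence f(n) ∈ Θ(n^4 · (log n)^3).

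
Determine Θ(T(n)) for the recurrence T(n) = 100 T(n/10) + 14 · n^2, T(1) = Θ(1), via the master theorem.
T(n) = Θ(n^2 log n)

log_10 100 = 2, and f(n) = 14 · n^2 = Θ(n^(log_10 100)). This is Case 2 of the master theorem: T(n) = Θ(f(n) · log n) = Θ(n^2 log n).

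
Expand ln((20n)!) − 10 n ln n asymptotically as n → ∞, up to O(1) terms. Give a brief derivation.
ln((20n)!) − 10 n ln n = 10 n ln n + 20(ln 20 − 1) n + (1/2) ln(2π·20n) + O(1/n)

Stirling: ln((20n)!) = 20n ln(20n) − 20n + (1/2) ln(2π·20n) + O(1/n).
Expand 20n ln(20n) = 20n (ln n + ln 20) = 20n ln n + 20n ln 20.
Subtract 10n ln n: leading term is (20 − 10) n ln n = 10 n ln n. The next term is 20n ln 20 − 20n = 20(ln 20 − 1) n. Then the (1/2) ln(2π·20n) correction.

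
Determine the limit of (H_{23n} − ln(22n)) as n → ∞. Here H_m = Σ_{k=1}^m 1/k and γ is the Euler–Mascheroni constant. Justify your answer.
lim = ln(23/22) + γ

By Euler-Maclaurin, H_m = ln m + γ + O(1/m). So
  H_{23n} − ln(22n) = ln(23n) + γ − ln(22n) + O(1/n)
                       = ln(23/22) + γ + O(1/n).
Hence the limit is ln(23/22) + γ.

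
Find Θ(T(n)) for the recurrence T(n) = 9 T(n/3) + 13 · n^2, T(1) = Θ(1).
T(n) = Θ(n^2 log n)

log_3 9 = 2, and f(n) = 13 · n^2 = Θ(n^(log_3 9)). This is Case 2 of the master theorem: T(n) = Θ(f(n) · log n) = Θ(n^2 log n).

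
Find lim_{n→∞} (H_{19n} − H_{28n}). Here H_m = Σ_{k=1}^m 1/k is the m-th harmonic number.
lim = ln(19/28)

Euler-Maclaurin gives H_m = ln m + γ + 1/(2m) + O(1/m^2). The γ and O(1/m) terms cancel in the difference:
  H_{19n} − H_{28n} = ln(19n) − ln(28n) + O(1/n) = ln(19/28) + O(1/n).
Hence the limit is ln(19/28).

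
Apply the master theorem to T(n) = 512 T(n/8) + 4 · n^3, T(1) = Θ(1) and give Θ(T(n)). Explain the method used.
T(n) = Θ(n^3 log n)

log_8 512 = 3, and f(n) = 4 · n^3 = Θ(n^(log_8 512)). This is Case 2 of the master theorem: T(n) = Θ(f(n) · log n) = Θ(n^3 log n).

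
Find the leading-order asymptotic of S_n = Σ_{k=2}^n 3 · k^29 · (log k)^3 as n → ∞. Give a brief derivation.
S_n ~ n^30 · (log n)^3 / 10

By integral comparison, S_n = ∫_1^n 3 · x^29 · (log x)^3 dx + O(n^29 · (log n)^3). For the integral, the leading term of ∫_1^n x^29 (log x)^3 dx is n^30/30 · (log n)^3 (by repeated integration by parts; each step lowers the log-exponent and produces a relatively O(1/log n) correction). Hence S_n ~ n^30 · (log n)^3 / 10.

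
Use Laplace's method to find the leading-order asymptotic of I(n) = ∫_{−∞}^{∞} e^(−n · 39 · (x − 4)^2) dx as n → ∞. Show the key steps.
I(n) = sqrt(π/(39n))

Here φ(x) = 39 · (x − 4)^2 has its unique minimum at x* = 4 with φ(x*) = 0 and φ''(x*) = 78. Laplace's method gives
  I(n) ~ e^(−n φ(x*)) · sqrt(2π / (n · φ''(x*))) = sqrt(2π / (78n)) = sqrt(π/(39n)).
This is exact: substituting u = (x − 4)·sqrt(39n) gives I(n) = (1/sqrt(39n)) ∫_{−∞}^{∞} e^(−u^2) du = sqrt(π/(39n)).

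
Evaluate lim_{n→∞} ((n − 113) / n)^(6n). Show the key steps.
lim = e^(−678)

Rewrite as (1 − 113/n)^(6n). By the standard limit (1 + x/n)^n → e^x, we have (1 − 113/n)^n → e^(−113), and raising to the 6th power gives e^(−678).
More precisely, ln[(1 − 113/n)^(6n)] = 6n · ln(1 − 113/n) = 6n · (-113/n + O(1/n^2)) = -678 + O(1/n) → -678.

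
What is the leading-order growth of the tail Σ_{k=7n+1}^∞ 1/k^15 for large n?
Σ_{k>7n} 1/k^15 ~ 1/(14 · (7n)^14)

Compare to the integral: ∫_{7n}^∞ x^(−15) dx = [−x^(−14)/14]_{7n}^∞ = 1/((15−1)·(7n)^14). Euler-Maclaurin then gives
  Σ_{k>7n} 1/k^15 = ∫_{7n}^∞ dx/x^15 − 1/(2·(7n)^15) + O(1/(7n)^16).
(Equivalently this is ζ(15) − Σ_{k≤7n} 1/k^15.)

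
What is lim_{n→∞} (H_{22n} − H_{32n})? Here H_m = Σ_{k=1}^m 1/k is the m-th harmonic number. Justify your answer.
lim = ln(22/32) = ln(11/16)

Euler-Maclaurin gives H_m = ln m + γ + 1/(2m) + O(1/m^2). The γ and O(1/m) terms cancel in the difference:
  H_{22n} − H_{32n} = ln(22n) − ln(32n) + O(1/n) = ln(22/32) + O(1/n).
Hence the limit is ln(22/32) = ln(11/16).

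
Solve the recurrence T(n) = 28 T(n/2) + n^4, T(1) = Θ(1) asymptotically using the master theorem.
T(n) = Θ(n^(log_2 28))

Master theorem: compare f(n) = n^4 to n^(log_2 28) where log_2 28 ≈ 4.807. Since 4 < log_2 28, we have f(n) = O(n^(log_2 28 − ε)) for some ε > 0 — Case 1. Hence T(n) = Θ(n^(log_2 28)).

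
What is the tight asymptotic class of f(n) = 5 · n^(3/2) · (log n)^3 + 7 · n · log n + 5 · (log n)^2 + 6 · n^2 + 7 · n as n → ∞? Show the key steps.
f(n) ∈ Θ(n^2)

Compare the terms by growth order. For large n, n^a · (log n)^b dominates n^a' · (log n)^b' iff a > a', or (a = a' and b > b'). Ranking the 5 terms shows the dominant one is 6 · n^2. Hence f(n) ∈ Θ(n^2).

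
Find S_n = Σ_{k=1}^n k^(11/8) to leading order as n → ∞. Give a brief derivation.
S_n ~ (8/19) · n^(19/8)

Integral comparison: Σ_{k=1}^n k^(11/8) = ∫_0^n x^(11/8) dx + O(n^(11/8)). The integral is n^(1 + 11/8) / (1 + 11/8) = n^((11+8)/8) / ((11+8)/8) = (8/19) · n^(19/8).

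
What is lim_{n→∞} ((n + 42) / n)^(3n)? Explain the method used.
lim = e^126

Rewrite as (1 + 42/n)^(3n). By the standard limit (1 + x/n)^n → e^x, we have (1 + 42/n)^n → e^42, and raising to the 3rd power gives e^126.
More precisely, ln[(1 + 42/n)^(3n)] = 3n · ln(1 + 42/n) = 3n · (42/n + O(1/n^2)) = 126 + O(1/n) → 126.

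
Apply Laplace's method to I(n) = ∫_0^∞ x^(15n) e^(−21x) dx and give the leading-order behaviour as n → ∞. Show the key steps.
I(n) ~ (sqrt(2π·15n) / 21) · (15n/(21e))^(15n)

Write the integrand as exp(15n ln x − 21x) and set f(x) = 15n ln x − 21x. Then f'(x) = 15n/x − 21 = 0 at x* = 15n/21, and f''(x*) = −15n/x*^2 = −21^2/(15n). Laplace's method (interior maximum) gives
  I(n) ~ e^(f(x*)) · sqrt(2π / |f''(x*)|)
        = exp(15n ln(15n/21) − 15n) · sqrt(2π · 15n / 21^2)
        = (15n/21)^(15n) e^(−15n) · sqrt(2π·15n) / 21
        = (sqrt(2π·15n) / 21) · (15n/(21e))^(15n).
This matches Γ(15n+1)/21^(15n+1) with Stirling applied to Γ.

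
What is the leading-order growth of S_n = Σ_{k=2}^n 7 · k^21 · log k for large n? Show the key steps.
S_n ~ 7 · n^22 log n / 22 − 7 · n^22 / 484

By integral comparison, S_n = ∫_1^n 7 · x^21 · log x dx + O(n^21 · log n). For the integral, ∫ x^21 log x dx = n^22 log n / 22 − n^22/484 (integration by parts). Hence S_n ~ 7 · n^22 log n / 22 − 7 · n^22 / 484.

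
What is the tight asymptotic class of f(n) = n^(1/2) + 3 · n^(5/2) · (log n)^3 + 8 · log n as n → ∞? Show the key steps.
f(n) ∈ Θ(n^(5/2) · (log n)^3)

Compare the terms by growth order. For large n, n^a · (log n)^b dominates n^a' · (log n)^b' iff a > a', or (a = a' and b > b'). Ranking the 3 terms shows the dominant one is 3 · n^(5/2) · (log n)^3. Hence f(n) ∈ Θ(n^(5/2) · (log n)^3).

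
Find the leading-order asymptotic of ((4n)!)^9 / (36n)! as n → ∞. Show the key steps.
((4n)!)^9/(36n)! ~ ((2π·4n)^(8/2) / 3) · 9^(−9·4n)  →  0

Write N = 4n. Stirling: N! ~ sqrt(2π N)(N/e)^N and (9N)! ~ sqrt(2π·9N)·(9N/e)^(9N).
  (N!)^9/(9N)! ~ (2π N)^(9/2) (N/e)^(9N) / [sqrt(2π·9N) (9N/e)^(9N)]
     = (2π N)^(9/2) / sqrt(2π·9N) · (N/(9N))^(9N)
     = (2π N)^((9−1)/2) / 3 · 9^(−9N).
Since 9^9 > 1, the factor 9^(−9N) decays exponentially, so the ratio → 0. Substituting N = 4n gives the stated form.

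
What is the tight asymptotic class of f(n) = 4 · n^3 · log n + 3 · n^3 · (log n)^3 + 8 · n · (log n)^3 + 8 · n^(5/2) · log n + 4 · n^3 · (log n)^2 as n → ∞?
f(n) ∈ Θ(n^3 · (log n)^3)

Compare the terms by growth order. For large n, n^a · (log n)^b dominates n^a' · (log n)^b' iff a > a', or (a = a' and b > b'). Ranking the 5 terms shows the dominant one is 3 · n^3 · (log n)^3. Hence f(n) ∈ Θ(n^3 · (log n)^3).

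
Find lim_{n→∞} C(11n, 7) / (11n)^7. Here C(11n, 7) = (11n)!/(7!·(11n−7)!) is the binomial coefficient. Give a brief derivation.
lim = 1/7! = 1/5040

With N = 11n → ∞: C(N, 7) / N^7 = [N(N−1)…(N−6)] / (7! · N^7) = (1/7!) · 1 · (1 − 1/(11n)) · … · (1 − 6/(11n)). Each factor → 1 as N → ∞, so the limit is 1/7! = 1/5040.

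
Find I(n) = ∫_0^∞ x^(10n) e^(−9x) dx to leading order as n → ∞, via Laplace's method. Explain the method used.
I(n) ~ (sqrt(2π·10n) / 9) · (10n/(9e))^(10n)

Write the integrand as exp(10n ln x − 9x) and set f(x) = 10n ln x − 9x. Then f'(x) = 10n/x − 9 = 0 at x* = 10n/9, and f''(x*) = −10n/x*^2 = −9^2/(10n). Laplace's method (interior maximum) gives
  I(n) ~ e^(f(x*)) · sqrt(2π / |f''(x*)|)
        = exp(10n ln(10n/9) − 10n) · sqrt(2π · 10n / 9^2)
        = (10n/9)^(10n) e^(−10n) · sqrt(2π·10n) / 9
        = (sqrt(2π·10n) / 9) · (10n/(9e))^(10n).
This matches Γ(10n+1)/9^(10n+1) with Stirling applied to Γ.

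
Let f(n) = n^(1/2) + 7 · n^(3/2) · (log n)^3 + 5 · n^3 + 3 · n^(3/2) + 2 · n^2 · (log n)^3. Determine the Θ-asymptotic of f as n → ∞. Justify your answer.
f(n) ∈ Θ(n^3)

Compare the terms by growth order. For large n, n^a · (log n)^b dominates n^a' · (log n)^b' iff a > a', or (a = a' and b > b'). Ranking the 5 terms shows the dominant one is 5 · n^3. Hence f(n) ∈ Θ(n^3).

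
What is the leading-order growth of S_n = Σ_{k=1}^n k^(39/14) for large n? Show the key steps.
S_n ~ (14/53) · n^(53/14)

Integral comparison: Σ_{k=1}^n k^(39/14) = ∫_0^n x^(39/14) dx + O(n^(39/14)). The integral is n^(1 + 39/14) / (1 + 39/14) = n^((39+14)/14) / ((39+14)/14) = (14/53) · n^(53/14).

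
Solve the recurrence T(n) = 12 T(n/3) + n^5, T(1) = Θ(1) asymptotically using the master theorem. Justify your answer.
T(n) = Θ(n^5)

log_3 12 ≈ 2.262. f(n) = n^5 dominates n^(log_3 12) since 5 > 2.262, and the regularity condition a·f(n/b) = 12·(n/3)^5 = (12/243)·n^5 ≤ c·f(n) holds with c = 12/243 ≈ 0.0494 < 1. So this is Case 3: T(n) = Θ(f(n)) = Θ(n^5).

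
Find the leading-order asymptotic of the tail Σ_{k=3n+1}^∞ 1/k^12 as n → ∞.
Σ_{k>3n} 1/k^12 ~ 1/(11 · (3n)^11)

Compare to the integral: ∫_{3n}^∞ x^(−12) dx = [−x^(−11)/11]_{3n}^∞ = 1/((12−1)·(3n)^11). Euler-Maclaurin then gives
  Σ_{k>3n} 1/k^12 = ∫_{3n}^∞ dx/x^12 − 1/(2·(3n)^12) + O(1/(3n)^13).
(Equivalently this is ζ(12) − Σ_{k≤3n} 1/k^12.)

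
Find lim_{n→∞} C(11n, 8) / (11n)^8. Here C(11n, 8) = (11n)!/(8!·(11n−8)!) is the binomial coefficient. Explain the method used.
lim = 1/8! = 1/40320

With N = 11n → ∞: C(N, 8) / N^8 = [N(N−1)…(N−7)] / (8! · N^8) = (1/8!) · 1 · (1 − 1/(11n)) · … · (1 − 7/(11n)). Each factor → 1 as N → ∞, so the limit is 1/8! = 1/40320.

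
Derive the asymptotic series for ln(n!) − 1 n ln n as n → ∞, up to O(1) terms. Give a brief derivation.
ln(n!) − 1 n ln n = −n + (1/2) ln(2π·n) + O(1/n)

Stirling: ln((n)!) = n ln(n) − n + (1/2) ln(2π·n) + O(1/n).
Since n ln(n) = 1n ln n, subtracting 1n ln n cancels the n ln n term exactly. What remains is −n + (1/2) ln(2π·n) + O(1/n).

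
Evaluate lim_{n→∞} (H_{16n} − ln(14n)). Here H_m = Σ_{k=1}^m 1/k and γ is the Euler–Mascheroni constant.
lim = ln(8/7) + γ

By Euler-Maclaurin, H_m = ln m + γ + O(1/m). So
  H_{16n} − ln(14n) = ln(16n) + γ − ln(14n) + O(1/n)
                       = ln(16/14) + γ + O(1/n).
Hence the limit is ln(16/14) + γ (= ln(8/7)).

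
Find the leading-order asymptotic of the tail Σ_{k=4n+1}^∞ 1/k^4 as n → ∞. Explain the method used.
Σ_{k>4n} 1/k^4 ~ 1/(3 · (4n)^3)

Compare to the integral: ∫_{4n}^∞ x^(−4) dx = [−x^(−3)/3]_{4n}^∞ = 1/((4−1)·(4n)^3). Euler-Maclaurin then gives
  Σ_{k>4n} 1/k^4 = ∫_{4n}^∞ dx/x^4 − 1/(2·(4n)^4) + O(1/(4n)^5).
(Equivalently this is ζ(4) − Σ_{k≤4n} 1/k^4.)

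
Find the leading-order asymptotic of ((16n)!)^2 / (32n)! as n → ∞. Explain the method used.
((16n)!)^2/(32n)! ~ ((2π·16n)^(1/2) / sqrt(2)) · 2^(−2·16n)  →  0

Write N = 16n. Stirling: N! ~ sqrt(2π N)(N/e)^N and (2N)! ~ sqrt(2π·2N)·(2N/e)^(2N).
  (N!)^2/(2N)! ~ (2π N)^(2/2) (N/e)^(2N) / [sqrt(2π·2N) (2N/e)^(2N)]
     = (2π N)^(2/2) / sqrt(2π·2N) · (N/(2N))^(2N)
     = (2π N)^((2−1)/2) / sqrt(2) · 2^(−2N).
Since 2^2 > 1, the factor 2^(−2N) decays exponentially, so the ratio → 0. Substituting N = 16n gives the stated form.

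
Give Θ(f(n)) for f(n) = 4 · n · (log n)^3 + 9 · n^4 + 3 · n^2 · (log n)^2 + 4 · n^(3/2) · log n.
f(n) ∈ Θ(n^4)

Compare the terms by growth order. For large n, n^a · (log n)^b dominates n^a' · (log n)^b' iff a > a', or (a = a' and b > b'). Ranking the 4 terms shows the dominant one is 9 · n^4. Hence f(n) ∈ Θ(n^4).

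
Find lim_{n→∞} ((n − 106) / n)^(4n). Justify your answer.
lim = e^(−424)

Rewrite as (1 − 106/n)^(4n). By the standard limit (1 + x/n)^n → e^x, we have (1 − 106/n)^n → e^(−106), and raising to the 4th power gives e^(−424).
More precisely, ln[(1 − 106/n)^(4n)] = 4n · ln(1 − 106/n) = 4n · (-106/n + O(1/n^2)) = -424 + O(1/n) → -424.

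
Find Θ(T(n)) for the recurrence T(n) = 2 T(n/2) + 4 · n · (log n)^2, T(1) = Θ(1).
T(n) = Θ(n · (log n)^3)

Here log_2 2 = 1 and f(n) = 4 · n · (log n)^2 = Θ(n^(log_2 2) · (log n)^2). This is the extended Case 2 of the master theorem (f matches the critical exponent up to log factors), giving T(n) = Θ(n^(log_2 2) · (log n)^(2+1)) = Θ(n · (log n)^3).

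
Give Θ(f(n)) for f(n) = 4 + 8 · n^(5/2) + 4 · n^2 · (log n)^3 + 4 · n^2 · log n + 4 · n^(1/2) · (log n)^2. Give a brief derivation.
f(n) ∈ Θ(n^(5/2))

Compare the terms by growth order. For large n, n^a · (log n)^b dominates n^a' · (log n)^b' iff a > a', or (a = a' and b > b'). Ranking the 5 terms shows the dominant one is 8 · n^(5/2). Hence f(n) ∈ Θ(n^(5/2)).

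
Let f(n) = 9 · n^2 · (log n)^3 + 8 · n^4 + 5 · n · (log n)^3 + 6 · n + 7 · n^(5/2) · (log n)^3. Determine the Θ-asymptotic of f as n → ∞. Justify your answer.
f(n) ∈ Θ(n^4)

Compare the terms by growth order. For large n, n^a · (log n)^b dominates n^a' · (log n)^b' iff a > a', or (a = a' and b > b'). Ranking the 5 terms shows the dominant one is 8 · n^4. Hence f(n) ∈ Θ(n^4).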